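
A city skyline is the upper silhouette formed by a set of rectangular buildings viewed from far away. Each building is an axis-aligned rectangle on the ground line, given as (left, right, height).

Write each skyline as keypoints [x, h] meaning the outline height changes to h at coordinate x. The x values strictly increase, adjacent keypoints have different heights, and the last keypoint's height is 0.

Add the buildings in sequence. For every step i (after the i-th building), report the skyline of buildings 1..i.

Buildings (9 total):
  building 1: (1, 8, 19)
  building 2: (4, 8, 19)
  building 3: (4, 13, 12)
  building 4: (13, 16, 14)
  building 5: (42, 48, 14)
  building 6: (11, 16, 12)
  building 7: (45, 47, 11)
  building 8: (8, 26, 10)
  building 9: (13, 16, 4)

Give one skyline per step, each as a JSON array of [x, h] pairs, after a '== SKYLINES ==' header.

== SKYLINES ==
[[1,19],[8,0]]
[[1,19],[8,0]]
[[1,19],[8,12],[13,0]]
[[1,19],[8,12],[13,14],[16,0]]
[[1,19],[8,12],[13,14],[16,0],[42,14],[48,0]]
[[1,19],[8,12],[13,14],[16,0],[42,14],[48,0]]
[[1,19],[8,12],[13,14],[16,0],[42,14],[48,0]]
[[1,19],[8,12],[13,14],[16,10],[26,0],[42,14],[48,0]]
[[1,19],[8,12],[13,14],[16,10],[26,0],[42,14],[48,0]]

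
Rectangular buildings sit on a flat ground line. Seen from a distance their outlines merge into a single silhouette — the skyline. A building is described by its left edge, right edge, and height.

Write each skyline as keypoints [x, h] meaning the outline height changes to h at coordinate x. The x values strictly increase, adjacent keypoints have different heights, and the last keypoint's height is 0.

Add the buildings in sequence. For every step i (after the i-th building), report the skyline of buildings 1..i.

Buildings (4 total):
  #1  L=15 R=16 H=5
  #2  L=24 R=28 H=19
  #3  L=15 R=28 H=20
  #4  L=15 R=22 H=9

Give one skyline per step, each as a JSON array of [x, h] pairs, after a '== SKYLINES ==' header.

== SKYLINES ==
[[15,5],[16,0]]
[[15,5],[16,0],[24,19],[28,0]]
[[15,20],[28,0]]
[[15,20],[28,0]]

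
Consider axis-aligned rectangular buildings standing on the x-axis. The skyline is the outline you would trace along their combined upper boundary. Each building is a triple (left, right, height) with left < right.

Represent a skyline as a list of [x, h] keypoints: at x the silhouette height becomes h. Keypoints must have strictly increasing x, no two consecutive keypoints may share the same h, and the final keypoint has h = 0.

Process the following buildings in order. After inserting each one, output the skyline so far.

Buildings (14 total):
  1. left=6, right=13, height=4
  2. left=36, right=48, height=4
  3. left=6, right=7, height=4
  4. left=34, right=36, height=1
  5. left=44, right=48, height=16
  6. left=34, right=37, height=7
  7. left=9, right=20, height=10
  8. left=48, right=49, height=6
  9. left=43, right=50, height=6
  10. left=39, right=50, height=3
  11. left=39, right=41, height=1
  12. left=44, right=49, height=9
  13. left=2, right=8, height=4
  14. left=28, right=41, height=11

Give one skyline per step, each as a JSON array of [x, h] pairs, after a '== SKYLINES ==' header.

== SKYLINES ==
[[6,4],[13,0]]
[[6,4],[13,0],[36,4],[48,0]]
[[6,4],[13,0],[36,4],[48,0]]
[[6,4],[13,0],[34,1],[36,4],[48,0]]
[[6,4],[13,0],[34,1],[36,4],[44,16],[48,0]]
[[6,4],[13,0],[34,7],[37,4],[44,16],[48,0]]
[[6,4],[9,10],[20,0],[34,7],[37,4],[44,16],[48,0]]
[[6,4],[9,10],[20,0],[34,7],[37,4],[44,16],[48,6],[49,0]]
[[6,4],[9,10],[20,0],[34,7],[37,4],[43,6],[44,16],[48,6],[50,0]]
[[6,4],[9,10],[20,0],[34,7],[37,4],[43,6],[44,16],[48,6],[50,0]]
[[6,4],[9,10],[20,0],[34,7],[37,4],[43,6],[44,16],[48,6],[50,0]]
[[6,4],[9,10],[20,0],[34,7],[37,4],[43,6],[44,16],[48,9],[49,6],[50,0]]
[[2,4],[9,10],[20,0],[34,7],[37,4],[43,6],[44,16],[48,9],[49,6],[50,0]]
[[2,4],[9,10],[20,0],[28,11],[41,4],[43,6],[44,16],[48,9],[49,6],[50,0]]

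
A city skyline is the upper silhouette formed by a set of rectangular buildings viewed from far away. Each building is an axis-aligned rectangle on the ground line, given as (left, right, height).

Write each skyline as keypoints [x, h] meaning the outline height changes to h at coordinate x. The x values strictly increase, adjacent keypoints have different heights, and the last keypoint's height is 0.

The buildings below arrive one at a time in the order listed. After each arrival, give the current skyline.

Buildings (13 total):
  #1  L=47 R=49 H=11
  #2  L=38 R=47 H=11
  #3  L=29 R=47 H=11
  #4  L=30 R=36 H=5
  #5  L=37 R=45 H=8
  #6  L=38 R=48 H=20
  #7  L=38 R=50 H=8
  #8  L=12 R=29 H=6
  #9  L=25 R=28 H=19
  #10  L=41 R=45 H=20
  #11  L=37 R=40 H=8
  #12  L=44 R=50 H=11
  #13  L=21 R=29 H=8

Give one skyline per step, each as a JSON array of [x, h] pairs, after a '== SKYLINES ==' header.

== SKYLINES ==
[[47,11],[49,0]]
[[38,11],[49,0]]
[[29,11],[49,0]]
[[29,11],[49,0]]
[[29,11],[49,0]]
[[29,11],[38,20],[48,11],[49,0]]
[[29,11],[38,20],[48,11],[49,8],[50,0]]
[[12,6],[29,11],[38,20],[48,11],[49,8],[50,0]]
[[12,6],[25,19],[28,6],[29,11],[38,20],[48,11],[49,8],[50,0]]
[[12,6],[25,19],[28,6],[29,11],[38,20],[48,11],[49,8],[50,0]]
[[12,6],[25,19],[28,6],[29,11],[38,20],[48,11],[49,8],[50,0]]
[[12,6],[25,19],[28,6],[29,11],[38,20],[48,11],[50,0]]
[[12,6],[21,8],[25,19],[28,8],[29,11],[38,20],[48,11],[50,0]]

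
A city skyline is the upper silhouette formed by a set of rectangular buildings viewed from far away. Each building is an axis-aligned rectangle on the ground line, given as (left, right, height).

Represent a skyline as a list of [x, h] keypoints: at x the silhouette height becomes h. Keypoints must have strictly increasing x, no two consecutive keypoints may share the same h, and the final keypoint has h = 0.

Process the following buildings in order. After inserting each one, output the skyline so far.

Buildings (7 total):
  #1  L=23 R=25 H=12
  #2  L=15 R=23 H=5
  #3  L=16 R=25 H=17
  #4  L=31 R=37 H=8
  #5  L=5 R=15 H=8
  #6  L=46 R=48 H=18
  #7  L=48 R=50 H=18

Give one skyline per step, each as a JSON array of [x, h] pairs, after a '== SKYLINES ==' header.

== SKYLINES ==
[[23,12],[25,0]]
[[15,5],[23,12],[25,0]]
[[15,5],[16,17],[25,0]]
[[15,5],[16,17],[25,0],[31,8],[37,0]]
[[5,8],[15,5],[16,17],[25,0],[31,8],[37,0]]
[[5,8],[15,5],[16,17],[25,0],[31,8],[37,0],[46,18],[48,0]]
[[5,8],[15,5],[16,17],[25,0],[31,8],[37,0],[46,18],[50,0]]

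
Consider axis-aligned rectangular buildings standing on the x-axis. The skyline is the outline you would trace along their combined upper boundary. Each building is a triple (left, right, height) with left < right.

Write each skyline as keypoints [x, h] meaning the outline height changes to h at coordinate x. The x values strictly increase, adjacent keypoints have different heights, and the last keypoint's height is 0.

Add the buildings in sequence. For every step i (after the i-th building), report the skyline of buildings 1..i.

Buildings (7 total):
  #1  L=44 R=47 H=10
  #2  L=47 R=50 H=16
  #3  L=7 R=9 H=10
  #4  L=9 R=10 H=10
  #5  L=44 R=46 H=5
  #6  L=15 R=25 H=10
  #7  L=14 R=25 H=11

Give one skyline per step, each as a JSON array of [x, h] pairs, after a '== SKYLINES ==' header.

== SKYLINES ==
[[44,10],[47,0]]
[[44,10],[47,16],[50,0]]
[[7,10],[9,0],[44,10],[47,16],[50,0]]
[[7,10],[10,0],[44,10],[47,16],[50,0]]
[[7,10],[10,0],[44,10],[47,16],[50,0]]
[[7,10],[10,0],[15,10],[25,0],[44,10],[47,16],[50,0]]
[[7,10],[10,0],[14,11],[25,0],[44,10],[47,16],[50,0]]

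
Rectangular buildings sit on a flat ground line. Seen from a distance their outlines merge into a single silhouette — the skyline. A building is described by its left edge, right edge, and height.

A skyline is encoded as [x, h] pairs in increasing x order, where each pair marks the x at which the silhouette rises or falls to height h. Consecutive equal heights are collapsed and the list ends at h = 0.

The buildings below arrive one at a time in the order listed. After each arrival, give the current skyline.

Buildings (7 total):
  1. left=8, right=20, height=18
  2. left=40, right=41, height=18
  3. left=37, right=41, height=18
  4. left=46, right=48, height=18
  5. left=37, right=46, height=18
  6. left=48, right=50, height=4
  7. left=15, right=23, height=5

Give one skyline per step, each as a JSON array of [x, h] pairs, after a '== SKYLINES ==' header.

== SKYLINES ==
[[8,18],[20,0]]
[[8,18],[20,0],[40,18],[41,0]]
[[8,18],[20,0],[37,18],[41,0]]
[[8,18],[20,0],[37,18],[41,0],[46,18],[48,0]]
[[8,18],[20,0],[37,18],[48,0]]
[[8,18],[20,0],[37,18],[48,4],[50,0]]
[[8,18],[20,5],[23,0],[37,18],[48,4],[50,0]]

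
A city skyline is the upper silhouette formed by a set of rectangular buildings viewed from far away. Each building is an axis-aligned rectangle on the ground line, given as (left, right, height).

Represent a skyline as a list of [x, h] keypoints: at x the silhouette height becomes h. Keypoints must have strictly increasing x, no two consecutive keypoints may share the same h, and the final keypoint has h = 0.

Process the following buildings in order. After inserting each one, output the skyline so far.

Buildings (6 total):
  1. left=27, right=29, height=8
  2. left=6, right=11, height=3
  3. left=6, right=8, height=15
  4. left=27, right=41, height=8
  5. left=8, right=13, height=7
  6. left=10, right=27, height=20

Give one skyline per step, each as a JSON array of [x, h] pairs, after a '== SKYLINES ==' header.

== SKYLINES ==
[[27,8],[29,0]]
[[6,3],[11,0],[27,8],[29,0]]
[[6,15],[8,3],[11,0],[27,8],[29,0]]
[[6,15],[8,3],[11,0],[27,8],[41,0]]
[[6,15],[8,7],[13,0],[27,8],[41,0]]
[[6,15],[8,7],[10,20],[27,8],[41,0]]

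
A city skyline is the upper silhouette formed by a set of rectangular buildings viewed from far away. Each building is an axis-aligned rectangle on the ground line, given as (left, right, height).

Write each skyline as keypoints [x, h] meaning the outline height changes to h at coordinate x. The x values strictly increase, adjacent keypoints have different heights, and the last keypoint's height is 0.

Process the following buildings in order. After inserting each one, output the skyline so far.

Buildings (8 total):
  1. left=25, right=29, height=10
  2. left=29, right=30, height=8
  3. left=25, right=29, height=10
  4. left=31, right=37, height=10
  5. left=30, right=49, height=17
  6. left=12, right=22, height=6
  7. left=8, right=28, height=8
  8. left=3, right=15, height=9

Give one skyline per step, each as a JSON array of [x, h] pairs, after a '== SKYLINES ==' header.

== SKYLINES ==
[[25,10],[29,0]]
[[25,10],[29,8],[30,0]]
[[25,10],[29,8],[30,0]]
[[25,10],[29,8],[30,0],[31,10],[37,0]]
[[25,10],[29,8],[30,17],[49,0]]
[[12,6],[22,0],[25,10],[29,8],[30,17],[49,0]]
[[8,8],[25,10],[29,8],[30,17],[49,0]]
[[3,9],[15,8],[25,10],[29,8],[30,17],[49,0]]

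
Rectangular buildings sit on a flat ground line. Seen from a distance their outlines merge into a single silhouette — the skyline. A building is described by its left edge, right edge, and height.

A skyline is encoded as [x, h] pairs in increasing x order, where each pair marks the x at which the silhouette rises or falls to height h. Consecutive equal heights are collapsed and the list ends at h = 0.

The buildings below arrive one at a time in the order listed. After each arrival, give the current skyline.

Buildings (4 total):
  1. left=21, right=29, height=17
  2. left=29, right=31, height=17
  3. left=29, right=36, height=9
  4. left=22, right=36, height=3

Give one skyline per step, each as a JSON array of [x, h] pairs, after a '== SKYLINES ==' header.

== SKYLINES ==
[[21,17],[29,0]]
[[21,17],[31,0]]
[[21,17],[31,9],[36,0]]
[[21,17],[31,9],[36,0]]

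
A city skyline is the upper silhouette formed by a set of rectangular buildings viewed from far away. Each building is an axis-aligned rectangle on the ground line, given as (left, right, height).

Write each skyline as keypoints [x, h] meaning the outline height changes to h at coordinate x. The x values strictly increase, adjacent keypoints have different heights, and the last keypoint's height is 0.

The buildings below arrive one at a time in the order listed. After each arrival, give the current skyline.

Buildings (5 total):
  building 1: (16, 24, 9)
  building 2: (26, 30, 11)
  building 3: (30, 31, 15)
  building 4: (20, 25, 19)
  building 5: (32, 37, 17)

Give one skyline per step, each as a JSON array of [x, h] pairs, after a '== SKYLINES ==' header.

== SKYLINES ==
[[16,9],[24,0]]
[[16,9],[24,0],[26,11],[30,0]]
[[16,9],[24,0],[26,11],[30,15],[31,0]]
[[16,9],[20,19],[25,0],[26,11],[30,15],[31,0]]
[[16,9],[20,19],[25,0],[26,11],[30,15],[31,0],[32,17],[37,0]]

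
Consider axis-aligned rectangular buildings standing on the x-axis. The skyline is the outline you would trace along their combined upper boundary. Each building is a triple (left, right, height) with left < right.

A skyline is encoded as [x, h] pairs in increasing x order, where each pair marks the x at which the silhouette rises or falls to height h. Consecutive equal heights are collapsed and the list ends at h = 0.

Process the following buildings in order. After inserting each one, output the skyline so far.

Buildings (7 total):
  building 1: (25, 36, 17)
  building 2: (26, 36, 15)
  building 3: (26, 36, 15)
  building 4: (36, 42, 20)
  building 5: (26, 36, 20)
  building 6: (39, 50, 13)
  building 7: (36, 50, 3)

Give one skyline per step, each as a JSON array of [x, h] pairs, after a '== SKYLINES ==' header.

== SKYLINES ==
[[25,17],[36,0]]
[[25,17],[36,0]]
[[25,17],[36,0]]
[[25,17],[36,20],[42,0]]
[[25,17],[26,20],[42,0]]
[[25,17],[26,20],[42,13],[50,0]]
[[25,17],[26,20],[42,13],[50,0]]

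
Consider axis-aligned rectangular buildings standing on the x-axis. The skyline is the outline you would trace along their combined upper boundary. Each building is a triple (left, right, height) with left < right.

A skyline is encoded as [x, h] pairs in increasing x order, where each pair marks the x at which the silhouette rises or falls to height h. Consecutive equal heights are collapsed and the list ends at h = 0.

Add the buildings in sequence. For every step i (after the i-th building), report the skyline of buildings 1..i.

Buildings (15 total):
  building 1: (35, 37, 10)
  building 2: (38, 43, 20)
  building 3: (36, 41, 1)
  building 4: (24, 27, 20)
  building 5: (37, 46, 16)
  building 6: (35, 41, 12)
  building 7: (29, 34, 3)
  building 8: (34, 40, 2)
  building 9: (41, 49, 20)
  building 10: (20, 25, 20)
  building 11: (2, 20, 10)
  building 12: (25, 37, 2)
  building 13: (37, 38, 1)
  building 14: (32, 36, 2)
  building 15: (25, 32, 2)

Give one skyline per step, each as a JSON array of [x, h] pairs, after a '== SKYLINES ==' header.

== SKYLINES ==
[[35,10],[37,0]]
[[35,10],[37,0],[38,20],[43,0]]
[[35,10],[37,1],[38,20],[43,0]]
[[24,20],[27,0],[35,10],[37,1],[38,20],[43,0]]
[[24,20],[27,0],[35,10],[37,16],[38,20],[43,16],[46,0]]
[[24,20],[27,0],[35,12],[37,16],[38,20],[43,16],[46,0]]
[[24,20],[27,0],[29,3],[34,0],[35,12],[37,16],[38,20],[43,16],[46,0]]
[[24,20],[27,0],[29,3],[34,2],[35,12],[37,16],[38,20],[43,16],[46,0]]
[[24,20],[27,0],[29,3],[34,2],[35,12],[37,16],[38,20],[49,0]]
[[20,20],[27,0],[29,3],[34,2],[35,12],[37,16],[38,20],[49,0]]
[[2,10],[20,20],[27,0],[29,3],[34,2],[35,12],[37,16],[38,20],[49,0]]
[[2,10],[20,20],[27,2],[29,3],[34,2],[35,12],[37,16],[38,20],[49,0]]
[[2,10],[20,20],[27,2],[29,3],[34,2],[35,12],[37,16],[38,20],[49,0]]
[[2,10],[20,20],[27,2],[29,3],[34,2],[35,12],[37,16],[38,20],[49,0]]
[[2,10],[20,20],[27,2],[29,3],[34,2],[35,12],[37,16],[38,20],[49,0]]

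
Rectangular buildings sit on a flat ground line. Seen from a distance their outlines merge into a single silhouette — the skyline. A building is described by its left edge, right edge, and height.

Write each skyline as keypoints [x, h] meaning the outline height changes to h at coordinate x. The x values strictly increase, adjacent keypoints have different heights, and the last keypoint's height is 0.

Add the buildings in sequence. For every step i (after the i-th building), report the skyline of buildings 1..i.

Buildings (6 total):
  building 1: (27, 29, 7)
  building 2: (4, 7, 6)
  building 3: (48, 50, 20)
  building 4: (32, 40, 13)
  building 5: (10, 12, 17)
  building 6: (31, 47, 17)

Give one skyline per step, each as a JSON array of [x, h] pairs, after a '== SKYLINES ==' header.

== SKYLINES ==
[[27,7],[29,0]]
[[4,6],[7,0],[27,7],[29,0]]
[[4,6],[7,0],[27,7],[29,0],[48,20],[50,0]]
[[4,6],[7,0],[27,7],[29,0],[32,13],[40,0],[48,20],[50,0]]
[[4,6],[7,0],[10,17],[12,0],[27,7],[29,0],[32,13],[40,0],[48,20],[50,0]]
[[4,6],[7,0],[10,17],[12,0],[27,7],[29,0],[31,17],[47,0],[48,20],[50,0]]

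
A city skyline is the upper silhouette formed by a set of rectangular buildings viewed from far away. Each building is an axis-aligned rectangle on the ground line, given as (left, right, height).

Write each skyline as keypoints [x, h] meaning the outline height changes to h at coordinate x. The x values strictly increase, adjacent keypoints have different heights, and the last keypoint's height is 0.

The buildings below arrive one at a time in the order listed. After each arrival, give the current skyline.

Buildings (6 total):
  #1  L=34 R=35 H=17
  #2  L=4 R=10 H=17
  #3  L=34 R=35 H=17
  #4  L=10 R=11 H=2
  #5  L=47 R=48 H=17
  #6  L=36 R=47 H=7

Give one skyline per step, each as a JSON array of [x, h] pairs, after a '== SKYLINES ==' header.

== SKYLINES ==
[[34,17],[35,0]]
[[4,17],[10,0],[34,17],[35,0]]
[[4,17],[10,0],[34,17],[35,0]]
[[4,17],[10,2],[11,0],[34,17],[35,0]]
[[4,17],[10,2],[11,0],[34,17],[35,0],[47,17],[48,0]]
[[4,17],[10,2],[11,0],[34,17],[35,0],[36,7],[47,17],[48,0]]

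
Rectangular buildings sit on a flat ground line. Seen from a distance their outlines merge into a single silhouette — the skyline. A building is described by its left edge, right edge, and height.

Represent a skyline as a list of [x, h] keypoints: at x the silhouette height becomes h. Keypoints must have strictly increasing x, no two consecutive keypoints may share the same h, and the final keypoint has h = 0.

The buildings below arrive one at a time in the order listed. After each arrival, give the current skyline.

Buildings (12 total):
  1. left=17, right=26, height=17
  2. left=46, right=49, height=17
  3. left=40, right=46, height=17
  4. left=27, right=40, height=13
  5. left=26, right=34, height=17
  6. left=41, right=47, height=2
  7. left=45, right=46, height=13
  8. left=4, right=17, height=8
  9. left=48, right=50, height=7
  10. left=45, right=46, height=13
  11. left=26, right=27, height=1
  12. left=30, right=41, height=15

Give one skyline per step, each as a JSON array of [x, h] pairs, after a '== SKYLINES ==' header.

== SKYLINES ==
[[17,17],[26,0]]
[[17,17],[26,0],[46,17],[49,0]]
[[17,17],[26,0],[40,17],[49,0]]
[[17,17],[26,0],[27,13],[40,17],[49,0]]
[[17,17],[34,13],[40,17],[49,0]]
[[17,17],[34,13],[40,17],[49,0]]
[[17,17],[34,13],[40,17],[49,0]]
[[4,8],[17,17],[34,13],[40,17],[49,0]]
[[4,8],[17,17],[34,13],[40,17],[49,7],[50,0]]
[[4,8],[17,17],[34,13],[40,17],[49,7],[50,0]]
[[4,8],[17,17],[34,13],[40,17],[49,7],[50,0]]
[[4,8],[17,17],[34,15],[40,17],[49,7],[50,0]]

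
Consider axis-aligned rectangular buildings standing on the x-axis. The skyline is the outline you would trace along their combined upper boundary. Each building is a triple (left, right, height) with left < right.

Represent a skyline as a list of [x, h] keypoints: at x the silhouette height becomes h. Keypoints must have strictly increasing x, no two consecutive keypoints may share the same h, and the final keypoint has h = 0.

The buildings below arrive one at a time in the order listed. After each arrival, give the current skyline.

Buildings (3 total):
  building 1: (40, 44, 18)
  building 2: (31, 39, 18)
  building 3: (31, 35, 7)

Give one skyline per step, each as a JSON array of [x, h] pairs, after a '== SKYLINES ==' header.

== SKYLINES ==
[[40,18],[44,0]]
[[31,18],[39,0],[40,18],[44,0]]
[[31,18],[39,0],[40,18],[44,0]]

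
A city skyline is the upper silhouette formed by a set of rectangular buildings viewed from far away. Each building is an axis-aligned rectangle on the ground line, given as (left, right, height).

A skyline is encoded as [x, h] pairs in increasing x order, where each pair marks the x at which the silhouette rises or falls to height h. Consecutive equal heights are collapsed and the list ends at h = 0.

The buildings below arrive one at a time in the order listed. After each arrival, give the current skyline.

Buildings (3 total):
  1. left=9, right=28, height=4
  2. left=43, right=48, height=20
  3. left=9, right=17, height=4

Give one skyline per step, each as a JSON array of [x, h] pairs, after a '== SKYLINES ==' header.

== SKYLINES ==
[[9,4],[28,0]]
[[9,4],[28,0],[43,20],[48,0]]
[[9,4],[28,0],[43,20],[48,0]]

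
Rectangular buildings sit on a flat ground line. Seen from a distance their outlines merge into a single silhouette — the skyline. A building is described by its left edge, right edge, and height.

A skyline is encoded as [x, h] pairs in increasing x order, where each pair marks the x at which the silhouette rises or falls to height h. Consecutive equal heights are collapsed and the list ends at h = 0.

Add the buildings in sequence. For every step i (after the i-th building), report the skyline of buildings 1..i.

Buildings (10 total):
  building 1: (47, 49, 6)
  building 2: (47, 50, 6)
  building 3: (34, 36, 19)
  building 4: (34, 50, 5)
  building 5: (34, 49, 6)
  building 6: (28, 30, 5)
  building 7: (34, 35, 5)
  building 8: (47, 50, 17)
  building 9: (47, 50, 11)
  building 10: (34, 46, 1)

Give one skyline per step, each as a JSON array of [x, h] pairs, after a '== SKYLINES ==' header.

== SKYLINES ==
[[47,6],[49,0]]
[[47,6],[50,0]]
[[34,19],[36,0],[47,6],[50,0]]
[[34,19],[36,5],[47,6],[50,0]]
[[34,19],[36,6],[50,0]]
[[28,5],[30,0],[34,19],[36,6],[50,0]]
[[28,5],[30,0],[34,19],[36,6],[50,0]]
[[28,5],[30,0],[34,19],[36,6],[47,17],[50,0]]
[[28,5],[30,0],[34,19],[36,6],[47,17],[50,0]]
[[28,5],[30,0],[34,19],[36,6],[47,17],[50,0]]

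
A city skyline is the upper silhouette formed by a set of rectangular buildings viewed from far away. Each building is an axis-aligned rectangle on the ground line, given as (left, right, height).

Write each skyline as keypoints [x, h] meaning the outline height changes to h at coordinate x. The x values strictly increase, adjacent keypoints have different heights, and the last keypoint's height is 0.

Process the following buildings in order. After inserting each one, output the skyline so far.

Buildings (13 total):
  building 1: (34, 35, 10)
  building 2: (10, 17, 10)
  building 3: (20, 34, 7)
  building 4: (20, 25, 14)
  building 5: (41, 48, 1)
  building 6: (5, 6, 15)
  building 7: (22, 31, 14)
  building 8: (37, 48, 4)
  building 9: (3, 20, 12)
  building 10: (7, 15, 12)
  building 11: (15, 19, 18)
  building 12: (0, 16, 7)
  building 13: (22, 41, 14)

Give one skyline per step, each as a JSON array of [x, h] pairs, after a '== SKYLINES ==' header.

== SKYLINES ==
[[34,10],[35,0]]
[[10,10],[17,0],[34,10],[35,0]]
[[10,10],[17,0],[20,7],[34,10],[35,0]]
[[10,10],[17,0],[20,14],[25,7],[34,10],[35,0]]
[[10,10],[17,0],[20,14],[25,7],[34,10],[35,0],[41,1],[48,0]]
[[5,15],[6,0],[10,10],[17,0],[20,14],[25,7],[34,10],[35,0],[41,1],[48,0]]
[[5,15],[6,0],[10,10],[17,0],[20,14],[31,7],[34,10],[35,0],[41,1],[48,0]]
[[5,15],[6,0],[10,10],[17,0],[20,14],[31,7],[34,10],[35,0],[37,4],[48,0]]
[[3,12],[5,15],[6,12],[20,14],[31,7],[34,10],[35,0],[37,4],[48,0]]
[[3,12],[5,15],[6,12],[20,14],[31,7],[34,10],[35,0],[37,4],[48,0]]
[[3,12],[5,15],[6,12],[15,18],[19,12],[20,14],[31,7],[34,10],[35,0],[37,4],[48,0]]
[[0,7],[3,12],[5,15],[6,12],[15,18],[19,12],[20,14],[31,7],[34,10],[35,0],[37,4],[48,0]]
[[0,7],[3,12],[5,15],[6,12],[15,18],[19,12],[20,14],[41,4],[48,0]]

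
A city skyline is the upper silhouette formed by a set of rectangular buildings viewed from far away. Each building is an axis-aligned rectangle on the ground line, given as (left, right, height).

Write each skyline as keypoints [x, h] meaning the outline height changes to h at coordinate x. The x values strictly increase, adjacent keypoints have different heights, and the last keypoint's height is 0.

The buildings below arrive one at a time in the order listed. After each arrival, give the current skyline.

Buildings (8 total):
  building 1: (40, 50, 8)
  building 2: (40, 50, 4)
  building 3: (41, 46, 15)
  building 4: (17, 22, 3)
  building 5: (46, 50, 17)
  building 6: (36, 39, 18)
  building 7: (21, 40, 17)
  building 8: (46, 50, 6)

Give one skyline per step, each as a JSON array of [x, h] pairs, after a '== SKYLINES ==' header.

== SKYLINES ==
[[40,8],[50,0]]
[[40,8],[50,0]]
[[40,8],[41,15],[46,8],[50,0]]
[[17,3],[22,0],[40,8],[41,15],[46,8],[50,0]]
[[17,3],[22,0],[40,8],[41,15],[46,17],[50,0]]
[[17,3],[22,0],[36,18],[39,0],[40,8],[41,15],[46,17],[50,0]]
[[17,3],[21,17],[36,18],[39,17],[40,8],[41,15],[46,17],[50,0]]
[[17,3],[21,17],[36,18],[39,17],[40,8],[41,15],[46,17],[50,0]]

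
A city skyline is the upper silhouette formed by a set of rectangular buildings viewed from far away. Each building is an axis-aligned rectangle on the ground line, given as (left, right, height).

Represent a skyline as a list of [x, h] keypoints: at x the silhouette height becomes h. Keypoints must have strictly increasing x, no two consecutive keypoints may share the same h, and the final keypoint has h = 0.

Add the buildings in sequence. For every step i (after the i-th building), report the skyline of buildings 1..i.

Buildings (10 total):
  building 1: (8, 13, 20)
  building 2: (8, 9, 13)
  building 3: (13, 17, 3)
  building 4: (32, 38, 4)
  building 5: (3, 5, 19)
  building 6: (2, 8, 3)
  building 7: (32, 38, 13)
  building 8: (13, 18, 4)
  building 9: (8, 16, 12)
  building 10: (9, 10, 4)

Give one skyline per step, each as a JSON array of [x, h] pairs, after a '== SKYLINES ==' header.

== SKYLINES ==
[[8,20],[13,0]]
[[8,20],[13,0]]
[[8,20],[13,3],[17,0]]
[[8,20],[13,3],[17,0],[32,4],[38,0]]
[[3,19],[5,0],[8,20],[13,3],[17,0],[32,4],[38,0]]
[[2,3],[3,19],[5,3],[8,20],[13,3],[17,0],[32,4],[38,0]]
[[2,3],[3,19],[5,3],[8,20],[13,3],[17,0],[32,13],[38,0]]
[[2,3],[3,19],[5,3],[8,20],[13,4],[18,0],[32,13],[38,0]]
[[2,3],[3,19],[5,3],[8,20],[13,12],[16,4],[18,0],[32,13],[38,0]]
[[2,3],[3,19],[5,3],[8,20],[13,12],[16,4],[18,0],[32,13],[38,0]]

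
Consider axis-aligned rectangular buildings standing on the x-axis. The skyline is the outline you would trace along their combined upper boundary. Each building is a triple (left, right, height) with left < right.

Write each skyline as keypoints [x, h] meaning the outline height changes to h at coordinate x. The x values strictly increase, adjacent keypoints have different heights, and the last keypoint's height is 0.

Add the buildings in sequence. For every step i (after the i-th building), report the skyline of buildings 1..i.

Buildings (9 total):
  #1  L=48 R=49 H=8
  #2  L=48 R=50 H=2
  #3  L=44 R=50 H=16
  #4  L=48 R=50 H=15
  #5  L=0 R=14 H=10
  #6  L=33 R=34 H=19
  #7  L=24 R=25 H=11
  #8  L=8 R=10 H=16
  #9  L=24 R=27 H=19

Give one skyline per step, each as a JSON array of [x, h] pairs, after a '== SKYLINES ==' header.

== SKYLINES ==
[[48,8],[49,0]]
[[48,8],[49,2],[50,0]]
[[44,16],[50,0]]
[[44,16],[50,0]]
[[0,10],[14,0],[44,16],[50,0]]
[[0,10],[14,0],[33,19],[34,0],[44,16],[50,0]]
[[0,10],[14,0],[24,11],[25,0],[33,19],[34,0],[44,16],[50,0]]
[[0,10],[8,16],[10,10],[14,0],[24,11],[25,0],[33,19],[34,0],[44,16],[50,0]]
[[0,10],[8,16],[10,10],[14,0],[24,19],[27,0],[33,19],[34,0],[44,16],[50,0]]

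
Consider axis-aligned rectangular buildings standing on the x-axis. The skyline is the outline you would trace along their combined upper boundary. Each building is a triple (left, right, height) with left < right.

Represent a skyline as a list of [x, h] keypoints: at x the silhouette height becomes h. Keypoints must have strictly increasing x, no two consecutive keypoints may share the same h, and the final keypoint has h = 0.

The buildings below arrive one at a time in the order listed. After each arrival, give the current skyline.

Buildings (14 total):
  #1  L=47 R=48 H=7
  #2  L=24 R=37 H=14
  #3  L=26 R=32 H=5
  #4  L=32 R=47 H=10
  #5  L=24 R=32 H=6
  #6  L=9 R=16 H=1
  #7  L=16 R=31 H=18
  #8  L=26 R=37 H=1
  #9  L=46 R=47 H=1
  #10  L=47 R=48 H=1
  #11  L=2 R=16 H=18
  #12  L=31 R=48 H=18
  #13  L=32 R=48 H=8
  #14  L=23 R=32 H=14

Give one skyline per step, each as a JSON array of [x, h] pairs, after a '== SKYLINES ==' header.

== SKYLINES ==
[[47,7],[48,0]]
[[24,14],[37,0],[47,7],[48,0]]
[[24,14],[37,0],[47,7],[48,0]]
[[24,14],[37,10],[47,7],[48,0]]
[[24,14],[37,10],[47,7],[48,0]]
[[9,1],[16,0],[24,14],[37,10],[47,7],[48,0]]
[[9,1],[16,18],[31,14],[37,10],[47,7],[48,0]]
[[9,1],[16,18],[31,14],[37,10],[47,7],[48,0]]
[[9,1],[16,18],[31,14],[37,10],[47,7],[48,0]]
[[9,1],[16,18],[31,14],[37,10],[47,7],[48,0]]
[[2,18],[31,14],[37,10],[47,7],[48,0]]
[[2,18],[48,0]]
[[2,18],[48,0]]
[[2,18],[48,0]]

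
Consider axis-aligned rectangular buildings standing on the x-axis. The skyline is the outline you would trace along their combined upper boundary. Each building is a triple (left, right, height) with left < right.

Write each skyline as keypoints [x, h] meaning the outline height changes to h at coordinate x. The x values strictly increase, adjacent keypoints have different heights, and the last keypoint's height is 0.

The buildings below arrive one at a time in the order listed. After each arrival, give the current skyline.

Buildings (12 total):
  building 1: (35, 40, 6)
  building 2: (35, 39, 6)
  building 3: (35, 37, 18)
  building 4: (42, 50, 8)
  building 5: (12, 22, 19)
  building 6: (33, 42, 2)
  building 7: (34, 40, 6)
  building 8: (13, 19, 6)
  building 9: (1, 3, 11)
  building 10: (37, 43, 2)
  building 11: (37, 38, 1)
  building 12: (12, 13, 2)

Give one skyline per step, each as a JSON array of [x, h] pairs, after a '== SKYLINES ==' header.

== SKYLINES ==
[[35,6],[40,0]]
[[35,6],[40,0]]
[[35,18],[37,6],[40,0]]
[[35,18],[37,6],[40,0],[42,8],[50,0]]
[[12,19],[22,0],[35,18],[37,6],[40,0],[42,8],[50,0]]
[[12,19],[22,0],[33,2],[35,18],[37,6],[40,2],[42,8],[50,0]]
[[12,19],[22,0],[33,2],[34,6],[35,18],[37,6],[40,2],[42,8],[50,0]]
[[12,19],[22,0],[33,2],[34,6],[35,18],[37,6],[40,2],[42,8],[50,0]]
[[1,11],[3,0],[12,19],[22,0],[33,2],[34,6],[35,18],[37,6],[40,2],[42,8],[50,0]]
[[1,11],[3,0],[12,19],[22,0],[33,2],[34,6],[35,18],[37,6],[40,2],[42,8],[50,0]]
[[1,11],[3,0],[12,19],[22,0],[33,2],[34,6],[35,18],[37,6],[40,2],[42,8],[50,0]]
[[1,11],[3,0],[12,19],[22,0],[33,2],[34,6],[35,18],[37,6],[40,2],[42,8],[50,0]]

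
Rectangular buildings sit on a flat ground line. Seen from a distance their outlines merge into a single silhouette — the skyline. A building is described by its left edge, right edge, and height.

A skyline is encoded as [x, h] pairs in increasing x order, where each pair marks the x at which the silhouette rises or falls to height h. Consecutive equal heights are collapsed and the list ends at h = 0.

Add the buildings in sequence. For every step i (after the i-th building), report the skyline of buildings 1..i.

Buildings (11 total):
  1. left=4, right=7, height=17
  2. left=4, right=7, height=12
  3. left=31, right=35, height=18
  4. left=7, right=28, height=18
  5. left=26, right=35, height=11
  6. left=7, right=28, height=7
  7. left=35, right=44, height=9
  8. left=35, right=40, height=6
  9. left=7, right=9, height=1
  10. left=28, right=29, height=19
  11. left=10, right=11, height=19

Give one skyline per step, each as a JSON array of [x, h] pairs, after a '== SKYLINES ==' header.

== SKYLINES ==
[[4,17],[7,0]]
[[4,17],[7,0]]
[[4,17],[7,0],[31,18],[35,0]]
[[4,17],[7,18],[28,0],[31,18],[35,0]]
[[4,17],[7,18],[28,11],[31,18],[35,0]]
[[4,17],[7,18],[28,11],[31,18],[35,0]]
[[4,17],[7,18],[28,11],[31,18],[35,9],[44,0]]
[[4,17],[7,18],[28,11],[31,18],[35,9],[44,0]]
[[4,17],[7,18],[28,11],[31,18],[35,9],[44,0]]
[[4,17],[7,18],[28,19],[29,11],[31,18],[35,9],[44,0]]
[[4,17],[7,18],[10,19],[11,18],[28,19],[29,11],[31,18],[35,9],[44,0]]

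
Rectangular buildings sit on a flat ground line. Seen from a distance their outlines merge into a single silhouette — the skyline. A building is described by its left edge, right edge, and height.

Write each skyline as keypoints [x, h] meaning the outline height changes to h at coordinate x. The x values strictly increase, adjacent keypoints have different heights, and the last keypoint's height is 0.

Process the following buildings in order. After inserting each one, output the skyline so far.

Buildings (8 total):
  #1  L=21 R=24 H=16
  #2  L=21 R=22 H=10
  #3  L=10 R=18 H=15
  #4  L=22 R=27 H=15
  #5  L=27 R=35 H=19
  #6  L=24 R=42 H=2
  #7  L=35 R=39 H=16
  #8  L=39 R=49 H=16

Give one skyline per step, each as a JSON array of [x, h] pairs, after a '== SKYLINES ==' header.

== SKYLINES ==
[[21,16],[24,0]]
[[21,16],[24,0]]
[[10,15],[18,0],[21,16],[24,0]]
[[10,15],[18,0],[21,16],[24,15],[27,0]]
[[10,15],[18,0],[21,16],[24,15],[27,19],[35,0]]
[[10,15],[18,0],[21,16],[24,15],[27,19],[35,2],[42,0]]
[[10,15],[18,0],[21,16],[24,15],[27,19],[35,16],[39,2],[42,0]]
[[10,15],[18,0],[21,16],[24,15],[27,19],[35,16],[49,0]]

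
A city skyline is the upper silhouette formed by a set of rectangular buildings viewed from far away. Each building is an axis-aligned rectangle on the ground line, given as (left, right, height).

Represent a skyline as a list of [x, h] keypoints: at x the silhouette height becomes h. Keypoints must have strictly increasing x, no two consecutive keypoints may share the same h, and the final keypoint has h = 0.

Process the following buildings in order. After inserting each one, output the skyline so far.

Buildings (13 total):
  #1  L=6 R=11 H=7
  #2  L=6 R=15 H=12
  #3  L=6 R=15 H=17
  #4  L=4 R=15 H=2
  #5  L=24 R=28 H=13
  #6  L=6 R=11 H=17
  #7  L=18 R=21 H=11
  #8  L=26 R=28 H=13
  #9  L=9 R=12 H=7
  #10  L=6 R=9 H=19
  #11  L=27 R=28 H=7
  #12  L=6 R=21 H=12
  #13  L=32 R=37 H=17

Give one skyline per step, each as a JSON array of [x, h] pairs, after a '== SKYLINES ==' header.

== SKYLINES ==
[[6,7],[11,0]]
[[6,12],[15,0]]
[[6,17],[15,0]]
[[4,2],[6,17],[15,0]]
[[4,2],[6,17],[15,0],[24,13],[28,0]]
[[4,2],[6,17],[15,0],[24,13],[28,0]]
[[4,2],[6,17],[15,0],[18,11],[21,0],[24,13],[28,0]]
[[4,2],[6,17],[15,0],[18,11],[21,0],[24,13],[28,0]]
[[4,2],[6,17],[15,0],[18,11],[21,0],[24,13],[28,0]]
[[4,2],[6,19],[9,17],[15,0],[18,11],[21,0],[24,13],[28,0]]
[[4,2],[6,19],[9,17],[15,0],[18,11],[21,0],[24,13],[28,0]]
[[4,2],[6,19],[9,17],[15,12],[21,0],[24,13],[28,0]]
[[4,2],[6,19],[9,17],[15,12],[21,0],[24,13],[28,0],[32,17],[37,0]]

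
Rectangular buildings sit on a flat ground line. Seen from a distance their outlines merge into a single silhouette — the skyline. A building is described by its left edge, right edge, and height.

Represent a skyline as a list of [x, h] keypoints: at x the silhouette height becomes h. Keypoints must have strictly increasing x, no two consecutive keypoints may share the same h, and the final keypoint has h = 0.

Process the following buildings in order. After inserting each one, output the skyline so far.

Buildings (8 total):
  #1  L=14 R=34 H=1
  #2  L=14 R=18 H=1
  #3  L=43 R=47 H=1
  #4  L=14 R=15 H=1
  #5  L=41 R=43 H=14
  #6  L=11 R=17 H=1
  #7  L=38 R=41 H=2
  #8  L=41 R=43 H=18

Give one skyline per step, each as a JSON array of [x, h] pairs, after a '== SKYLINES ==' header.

== SKYLINES ==
[[14,1],[34,0]]
[[14,1],[34,0]]
[[14,1],[34,0],[43,1],[47,0]]
[[14,1],[34,0],[43,1],[47,0]]
[[14,1],[34,0],[41,14],[43,1],[47,0]]
[[11,1],[34,0],[41,14],[43,1],[47,0]]
[[11,1],[34,0],[38,2],[41,14],[43,1],[47,0]]
[[11,1],[34,0],[38,2],[41,18],[43,1],[47,0]]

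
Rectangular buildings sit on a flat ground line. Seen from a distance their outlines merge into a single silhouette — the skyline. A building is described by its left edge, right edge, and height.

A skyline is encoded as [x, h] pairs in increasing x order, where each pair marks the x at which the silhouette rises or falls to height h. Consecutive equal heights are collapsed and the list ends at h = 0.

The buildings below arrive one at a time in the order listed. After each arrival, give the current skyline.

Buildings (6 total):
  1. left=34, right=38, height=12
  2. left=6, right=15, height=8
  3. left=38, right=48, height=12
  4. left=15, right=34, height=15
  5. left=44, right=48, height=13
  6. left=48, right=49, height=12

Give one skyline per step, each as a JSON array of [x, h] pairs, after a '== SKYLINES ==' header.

== SKYLINES ==
[[34,12],[38,0]]
[[6,8],[15,0],[34,12],[38,0]]
[[6,8],[15,0],[34,12],[48,0]]
[[6,8],[15,15],[34,12],[48,0]]
[[6,8],[15,15],[34,12],[44,13],[48,0]]
[[6,8],[15,15],[34,12],[44,13],[48,12],[49,0]]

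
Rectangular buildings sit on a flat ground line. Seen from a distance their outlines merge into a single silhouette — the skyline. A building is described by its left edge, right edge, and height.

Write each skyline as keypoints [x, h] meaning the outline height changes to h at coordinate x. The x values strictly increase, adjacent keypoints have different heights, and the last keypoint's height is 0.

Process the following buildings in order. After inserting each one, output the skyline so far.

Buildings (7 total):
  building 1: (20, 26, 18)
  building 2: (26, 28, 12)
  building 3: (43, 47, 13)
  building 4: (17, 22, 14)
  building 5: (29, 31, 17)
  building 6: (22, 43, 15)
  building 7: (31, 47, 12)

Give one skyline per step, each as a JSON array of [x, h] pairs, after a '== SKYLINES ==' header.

== SKYLINES ==
[[20,18],[26,0]]
[[20,18],[26,12],[28,0]]
[[20,18],[26,12],[28,0],[43,13],[47,0]]
[[17,14],[20,18],[26,12],[28,0],[43,13],[47,0]]
[[17,14],[20,18],[26,12],[28,0],[29,17],[31,0],[43,13],[47,0]]
[[17,14],[20,18],[26,15],[29,17],[31,15],[43,13],[47,0]]
[[17,14],[20,18],[26,15],[29,17],[31,15],[43,13],[47,0]]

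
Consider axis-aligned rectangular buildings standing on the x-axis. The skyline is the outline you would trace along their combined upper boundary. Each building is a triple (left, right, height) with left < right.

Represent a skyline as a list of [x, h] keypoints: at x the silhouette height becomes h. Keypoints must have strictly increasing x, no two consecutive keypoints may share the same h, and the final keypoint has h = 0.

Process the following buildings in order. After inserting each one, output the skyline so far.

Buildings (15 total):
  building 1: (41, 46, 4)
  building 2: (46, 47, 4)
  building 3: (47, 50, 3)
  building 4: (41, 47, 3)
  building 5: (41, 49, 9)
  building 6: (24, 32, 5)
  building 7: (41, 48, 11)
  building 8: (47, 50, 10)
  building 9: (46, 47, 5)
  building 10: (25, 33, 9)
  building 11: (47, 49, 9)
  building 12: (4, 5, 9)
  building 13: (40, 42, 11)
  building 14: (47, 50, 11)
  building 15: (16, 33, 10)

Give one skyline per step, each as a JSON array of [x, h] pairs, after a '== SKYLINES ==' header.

== SKYLINES ==
[[41,4],[46,0]]
[[41,4],[47,0]]
[[41,4],[47,3],[50,0]]
[[41,4],[47,3],[50,0]]
[[41,9],[49,3],[50,0]]
[[24,5],[32,0],[41,9],[49,3],[50,0]]
[[24,5],[32,0],[41,11],[48,9],[49,3],[50,0]]
[[24,5],[32,0],[41,11],[48,10],[50,0]]
[[24,5],[32,0],[41,11],[48,10],[50,0]]
[[24,5],[25,9],[33,0],[41,11],[48,10],[50,0]]
[[24,5],[25,9],[33,0],[41,11],[48,10],[50,0]]
[[4,9],[5,0],[24,5],[25,9],[33,0],[41,11],[48,10],[50,0]]
[[4,9],[5,0],[24,5],[25,9],[33,0],[40,11],[48,10],[50,0]]
[[4,9],[5,0],[24,5],[25,9],[33,0],[40,11],[50,0]]
[[4,9],[5,0],[16,10],[33,0],[40,11],[50,0]]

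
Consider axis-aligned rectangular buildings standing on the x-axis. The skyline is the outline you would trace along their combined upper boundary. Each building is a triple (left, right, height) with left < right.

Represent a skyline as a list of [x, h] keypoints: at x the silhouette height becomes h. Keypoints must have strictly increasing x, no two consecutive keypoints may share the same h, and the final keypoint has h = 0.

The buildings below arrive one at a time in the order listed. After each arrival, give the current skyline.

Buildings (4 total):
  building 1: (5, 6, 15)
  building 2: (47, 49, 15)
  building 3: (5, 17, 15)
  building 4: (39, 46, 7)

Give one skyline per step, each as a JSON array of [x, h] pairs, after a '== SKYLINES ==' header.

== SKYLINES ==
[[5,15],[6,0]]
[[5,15],[6,0],[47,15],[49,0]]
[[5,15],[17,0],[47,15],[49,0]]
[[5,15],[17,0],[39,7],[46,0],[47,15],[49,0]]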